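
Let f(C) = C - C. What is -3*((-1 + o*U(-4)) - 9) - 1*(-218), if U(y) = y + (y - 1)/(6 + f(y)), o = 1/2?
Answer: 1021/4 ≈ 255.25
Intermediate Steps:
o = 1/2 ≈ 0.50000
f(C) = 0
U(y) = -1/6 + 7*y/6 (U(y) = y + (y - 1)/(6 + 0) = y + (-1 + y)/6 = y + (-1 + y)*(1/6) = y + (-1/6 + y/6) = -1/6 + 7*y/6)
-3*((-1 + o*U(-4)) - 9) - 1*(-218) = -3*((-1 + (-1/6 + (7/6)*(-4))/2) - 9) - 1*(-218) = -3*((-1 + (-1/6 - 14/3)/2) - 9) + 218 = -3*((-1 + (1/2)*(-29/6)) - 9) + 218 = -3*((-1 - 29/12) - 9) + 218 = -3*(-41/12 - 9) + 218 = -3*(-149/12) + 218 = 149/4 + 218 = 1021/4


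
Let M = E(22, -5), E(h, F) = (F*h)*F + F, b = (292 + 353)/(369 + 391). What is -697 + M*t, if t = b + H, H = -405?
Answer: -33585839/152 ≈ -2.2096e+5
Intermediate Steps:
b = 129/152 (b = 645/760 = 645*(1/760) = 129/152 ≈ 0.84868)
E(h, F) = F + h*F² (E(h, F) = h*F² + F = F + h*F²)
t = -61431/152 (t = 129/152 - 405 = -61431/152 ≈ -404.15)
M = 545 (M = -5*(1 - 5*22) = -5*(1 - 110) = -5*(-109) = 545)
-697 + M*t = -697 + 545*(-61431/152) = -697 - 33479895/152 = -33585839/152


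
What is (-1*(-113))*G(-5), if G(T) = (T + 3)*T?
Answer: 1130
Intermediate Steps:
G(T) = T*(3 + T) (G(T) = (3 + T)*T = T*(3 + T))
(-1*(-113))*G(-5) = (-1*(-113))*(-5*(3 - 5)) = 113*(-5*(-2)) = 113*10 = 1130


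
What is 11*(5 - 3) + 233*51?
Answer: 11905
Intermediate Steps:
11*(5 - 3) + 233*51 = 11*2 + 11883 = 22 + 11883 = 11905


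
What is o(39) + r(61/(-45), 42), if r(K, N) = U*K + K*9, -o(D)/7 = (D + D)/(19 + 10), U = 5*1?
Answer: -49336/1305 ≈ -37.805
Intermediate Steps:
U = 5
o(D) = -14*D/29 (o(D) = -7*(D + D)/(19 + 10) = -7*2*D/29 = -14*D/29)
r(K, N) = 14*K (r(K, N) = 5*K + K*9 = 5*K + 9*K = 14*K)
o(39) + r(61/(-45), 42) = -14/29*39 + 14*(61/(-45)) = -546/29 + 14*(61*(-1/45)) = -546/29 + 14*(-61/45) = -546/29 - 854/45 = -49336/1305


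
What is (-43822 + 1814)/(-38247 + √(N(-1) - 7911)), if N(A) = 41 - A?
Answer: 4389836/3996833 + 21004*I*√7869/731420439 ≈ 1.0983 + 0.0025474*I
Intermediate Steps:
(-43822 + 1814)/(-38247 + √(N(-1) - 7911)) = (-43822 + 1814)/(-38247 + √((41 - 1*(-1)) - 7911)) = -42008/(-38247 + √((41 + 1) - 7911)) = -42008/(-38247 + √(42 - 7911)) = -42008/(-38247 + √(-7869)) = -42008/(-38247 + I*√7869)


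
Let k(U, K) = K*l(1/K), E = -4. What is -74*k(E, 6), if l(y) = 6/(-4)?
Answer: 666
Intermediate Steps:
l(y) = -3/2 (l(y) = 6*(-1/4) = -3/2)
k(U, K) = -3*K/2 (k(U, K) = K*(-3/2) = -3*K/2)
-74*k(E, 6) = -(-111)*6 = -74*(-9) = 666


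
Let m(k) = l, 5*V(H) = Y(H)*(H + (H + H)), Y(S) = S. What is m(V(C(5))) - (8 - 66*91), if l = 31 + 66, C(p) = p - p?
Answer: 6095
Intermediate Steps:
C(p) = 0
V(H) = 3*H²/5 (V(H) = (H*(H + (H + H)))/5 = (H*(H + 2*H))/5 = (H*(3*H))/5 = (3*H²)/5 = 3*H²/5)
l = 97
m(k) = 97
m(V(C(5))) - (8 - 66*91) = 97 - (8 - 66*91) = 97 - (8 - 6006) = 97 - 1*(-5998) = 97 + 5998 = 6095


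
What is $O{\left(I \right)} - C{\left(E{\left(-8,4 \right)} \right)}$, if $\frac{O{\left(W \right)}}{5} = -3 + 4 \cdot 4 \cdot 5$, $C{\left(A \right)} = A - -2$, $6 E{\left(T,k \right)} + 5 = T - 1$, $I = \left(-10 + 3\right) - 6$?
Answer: $\frac{1156}{3} \approx 385.33$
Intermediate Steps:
$I = -13$ ($I = -7 - 6 = -13$)
$E{\left(T,k \right)} = -1 + \frac{T}{6}$ ($E{\left(T,k \right)} = - \frac{5}{6} + \frac{T - 1}{6} = - \frac{5}{6} + \frac{-1 + T}{6} = - \frac{5}{6} + \left(- \frac{1}{6} + \frac{T}{6}\right) = -1 + \frac{T}{6}$)
$C{\left(A \right)} = 2 + A$ ($C{\left(A \right)} = A + 2 = 2 + A$)
$O{\left(W \right)} = 385$ ($O{\left(W \right)} = 5 \left(-3 + 4 \cdot 4 \cdot 5\right) = 5 \left(-3 + 16 \cdot 5\right) = 5 \left(-3 + 80\right) = 5 \cdot 77 = 385$)
$O{\left(I \right)} - C{\left(E{\left(-8,4 \right)} \right)} = 385 - \left(2 + \left(-1 + \frac{1}{6} \left(-8\right)\right)\right) = 385 - \left(2 - \frac{7}{3}\right) = 385 - - \frac{1}{3} = 385 + \frac{1}{3} = \frac{1156}{3}$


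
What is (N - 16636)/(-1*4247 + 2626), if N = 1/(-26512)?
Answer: 441053633/42975952 ≈ 10.263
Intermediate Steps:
N = -1/26512 ≈ -3.7719e-5
(N - 16636)/(-1*4247 + 2626) = (-1/26512 - 16636)/(-1*4247 + 2626) = -441053633/(26512*(-4247 + 2626)) = -441053633/26512/(-1621) = -441053633/26512*(-1/1621) = 441053633/42975952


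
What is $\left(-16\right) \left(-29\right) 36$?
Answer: $16704$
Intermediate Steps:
$\left(-16\right) \left(-29\right) 36 = 464 \cdot 36 = 16704$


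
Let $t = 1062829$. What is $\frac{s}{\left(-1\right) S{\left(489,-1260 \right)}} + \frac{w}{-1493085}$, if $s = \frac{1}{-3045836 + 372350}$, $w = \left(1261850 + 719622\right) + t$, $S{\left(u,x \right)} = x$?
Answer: $- \frac{683667272775563}{335306314922040} \approx -2.0389$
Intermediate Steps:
$w = 3044301$ ($w = \left(1261850 + 719622\right) + 1062829 = 1981472 + 1062829 = 3044301$)
$s = - \frac{1}{2673486}$ ($s = \frac{1}{-2673486} = - \frac{1}{2673486} \approx -3.7404 \cdot 10^{-7}$)
$\frac{s}{\left(-1\right) S{\left(489,-1260 \right)}} + \frac{w}{-1493085} = - \frac{1}{2673486 \left(\left(-1\right) \left(-1260\right)\right)} + \frac{3044301}{-1493085} = - \frac{1}{2673486 \cdot 1260} + 3044301 \left(- \frac{1}{1493085}\right) = \left(- \frac{1}{2673486}\right) \frac{1}{1260} - \frac{1014767}{497695} = - \frac{1}{3368592360} - \frac{1014767}{497695} = - \frac{683667272775563}{335306314922040}$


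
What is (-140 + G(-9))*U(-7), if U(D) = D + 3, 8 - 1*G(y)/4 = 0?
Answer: 432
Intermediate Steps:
G(y) = 32 (G(y) = 32 - 4*0 = 32 + 0 = 32)
U(D) = 3 + D
(-140 + G(-9))*U(-7) = (-140 + 32)*(3 - 7) = -108*(-4) = 432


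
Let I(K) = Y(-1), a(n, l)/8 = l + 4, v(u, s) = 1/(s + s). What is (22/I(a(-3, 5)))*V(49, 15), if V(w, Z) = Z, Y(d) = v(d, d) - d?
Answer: 660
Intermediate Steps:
v(u, s) = 1/(2*s)
Y(d) = 1/(2*d) - d
a(n, l) = 32 + 8*l (a(n, l) = 8*(l + 4) = 8*(4 + l) = 32 + 8*l)
I(K) = ½ (I(K) = (½)/(-1) - 1*(-1) = (½)*(-1) + 1 = -½ + 1 = ½)
(22/I(a(-3, 5)))*V(49, 15) = (22/(½))*15 = (22*2)*15 = 44*15 = 660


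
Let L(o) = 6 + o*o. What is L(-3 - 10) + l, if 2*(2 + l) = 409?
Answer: 755/2 ≈ 377.50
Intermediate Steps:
L(o) = 6 + o**2
l = 405/2 (l = -2 + (1/2)*409 = -2 + 409/2 = 405/2 ≈ 202.50)
L(-3 - 10) + l = (6 + (-3 - 10)**2) + 405/2 = (6 + (-13)**2) + 405/2 = (6 + 169) + 405/2 = 175 + 405/2 = 755/2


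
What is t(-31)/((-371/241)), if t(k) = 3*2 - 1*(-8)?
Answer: -482/53 ≈ -9.0943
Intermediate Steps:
t(k) = 14 (t(k) = 6 + 8 = 14)
t(-31)/((-371/241)) = 14/((-371/241)) = 14/((-371*1/241)) = 14/(-371/241) = 14*(-241/371) = -482/53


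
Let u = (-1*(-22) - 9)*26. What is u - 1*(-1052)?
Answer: 1390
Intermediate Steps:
u = 338 (u = (22 - 9)*26 = 13*26 = 338)
u - 1*(-1052) = 338 - 1*(-1052) = 338 + 1052 = 1390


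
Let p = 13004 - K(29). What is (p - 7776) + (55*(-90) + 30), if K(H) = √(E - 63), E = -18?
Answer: 308 - 9*I ≈ 308.0 - 9.0*I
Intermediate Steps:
K(H) = 9*I (K(H) = √(-18 - 63) = √(-81) = 9*I)
p = 13004 - 9*I ≈ 13004.0 - 9.0*I
(p - 7776) + (55*(-90) + 30) = ((13004 - 9*I) - 7776) + (55*(-90) + 30) = (5228 - 9*I) + (-4950 + 30) = (5228 - 9*I) - 4920 = 308 - 9*I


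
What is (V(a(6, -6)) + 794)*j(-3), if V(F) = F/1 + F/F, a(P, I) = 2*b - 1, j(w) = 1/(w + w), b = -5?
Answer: -392/3 ≈ -130.67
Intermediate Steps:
j(w) = 1/(2*w)
a(P, I) = -11 (a(P, I) = 2*(-5) - 1 = -10 - 1 = -11)
V(F) = 1 + F (V(F) = F*1 + 1 = F + 1 = 1 + F)
(V(a(6, -6)) + 794)*j(-3) = ((1 - 11) + 794)*((½)/(-3)) = (-10 + 794)*((½)*(-⅓)) = 784*(-⅙) = -392/3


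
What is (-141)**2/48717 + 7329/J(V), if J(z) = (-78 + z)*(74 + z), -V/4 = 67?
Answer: 187948793/363342212 ≈ 0.51728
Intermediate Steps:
V = -268 (V = -4*67 = -268)
(-141)**2/48717 + 7329/J(V) = (-141)**2/48717 + 7329/(-5772 + (-268)**2 - 4*(-268)) = 19881*(1/48717) + 7329/(-5772 + 71824 + 1072) = 2209/5413 + 7329/67124 = 187948793/363342212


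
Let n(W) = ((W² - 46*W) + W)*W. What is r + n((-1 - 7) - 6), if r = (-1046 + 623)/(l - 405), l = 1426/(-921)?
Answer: -4329530501/374431 ≈ -11563.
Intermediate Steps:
l = -1426/921 (l = 1426*(-1/921) = -1426/921 ≈ -1.5483)
r = 389583/374431 (r = (-1046 + 623)/(-1426/921 - 405) = -423/(-374431/921) = -423*(-921/374431) = 389583/374431 ≈ 1.0405)
n(W) = W*(W² - 45*W) (n(W) = (W² - 45*W)*W = W*(W² - 45*W))
r + n((-1 - 7) - 6) = 389583/374431 + ((-1 - 7) - 6)²*(-45 + ((-1 - 7) - 6)) = 389583/374431 + (-8 - 6)²*(-45 + (-8 - 6)) = 389583/374431 + (-14)²*(-45 - 14) = 389583/374431 + 196*(-59) = 389583/374431 - 11564 = -4329530501/374431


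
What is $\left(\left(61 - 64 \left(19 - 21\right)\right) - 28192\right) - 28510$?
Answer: $-56513$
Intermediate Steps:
$\left(\left(61 - 64 \left(19 - 21\right)\right) - 28192\right) - 28510 = \left(\left(61 - -128\right) - 28192\right) - 28510 = \left(\left(61 + 128\right) - 28192\right) - 28510 = \left(189 - 28192\right) - 28510 = -28003 - 28510 = -56513$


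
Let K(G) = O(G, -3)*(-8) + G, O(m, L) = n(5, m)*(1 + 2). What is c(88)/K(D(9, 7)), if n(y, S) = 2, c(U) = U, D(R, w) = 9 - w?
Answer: -44/23 ≈ -1.9130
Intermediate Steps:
O(m, L) = 6 (O(m, L) = 2*(1 + 2) = 2*3 = 6)
K(G) = -48 + G (K(G) = 6*(-8) + G = -48 + G)
c(88)/K(D(9, 7)) = 88/(-48 + (9 - 1*7)) = 88/(-48 + (9 - 7)) = 88/(-48 + 2) = 88/(-46) = 88*(-1/46) = -44/23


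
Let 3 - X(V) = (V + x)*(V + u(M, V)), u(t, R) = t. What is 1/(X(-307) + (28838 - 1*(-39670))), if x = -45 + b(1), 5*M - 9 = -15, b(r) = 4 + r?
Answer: -5/192172 ≈ -2.6018e-5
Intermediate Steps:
M = -6/5 (M = 9/5 + (⅕)*(-15) = 9/5 - 3 = -6/5 ≈ -1.2000)
x = -40 (x = -45 + (4 + 1) = -45 + 5 = -40)
X(V) = 3 - (-40 + V)*(-6/5 + V) (X(V) = 3 - (V - 40)*(V - 6/5) = 3 - (-40 + V)*(-6/5 + V))
1/(X(-307) + (28838 - 1*(-39670))) = 1/((-45 - 1*(-307)² + (206/5)*(-307)) + (28838 - 1*(-39670))) = 1/((-45 - 1*94249 - 63242/5) + (28838 + 39670)) = 1/((-45 - 94249 - 63242/5) + 68508) = 1/(-534712/5 + 68508) = 1/(-192172/5) = -5/192172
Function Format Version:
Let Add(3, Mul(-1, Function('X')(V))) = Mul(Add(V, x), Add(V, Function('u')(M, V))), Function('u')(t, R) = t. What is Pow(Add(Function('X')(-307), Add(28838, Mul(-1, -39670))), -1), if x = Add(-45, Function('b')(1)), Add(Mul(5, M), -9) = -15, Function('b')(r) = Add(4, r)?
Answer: Rational(-5, 192172) ≈ -2.6018e-5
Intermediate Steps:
M = Rational(-6, 5) (M = Add(Rational(9, 5), Mul(Rational(1, 5), -15)) = Add(Rational(9, 5), -3) = Rational(-6, 5) ≈ -1.2000)
x = -40 (x = Add(-45, Add(4, 1)) = Add(-45, 5) = -40)
Function('X')(V) = Add(3, Mul(-1, Add(-40, V), Add(Rational(-6, 5), V))) (Function('X')(V) = Add(3, Mul(-1, Mul(Add(V, -40), Add(V, Rational(-6, 5))))) = Add(3, Mul(-1, Mul(Add(-40, V), Add(Rational(-6, 5), V)))) = Add(3, Mul(-1, Add(-40, V), Add(Rational(-6, 5), V))))
Pow(Add(Function('X')(-307), Add(28838, Mul(-1, -39670))), -1) = Pow(Add(Add(-45, Mul(-1, Pow(-307, 2)), Mul(Rational(206, 5), -307)), Add(28838, Mul(-1, -39670))), -1) = Pow(Add(Add(-45, Mul(-1, 94249), Rational(-63242, 5)), Add(28838, 39670)), -1) = Pow(Add(Add(-45, -94249, Rational(-63242, 5)), 68508), -1) = Pow(Add(Rational(-534712, 5), 68508), -1) = Pow(Rational(-192172, 5), -1) = Rational(-5, 192172)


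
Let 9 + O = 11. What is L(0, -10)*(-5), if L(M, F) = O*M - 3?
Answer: 15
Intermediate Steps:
O = 2 (O = -9 + 11 = 2)
L(M, F) = -3 + 2*M (L(M, F) = 2*M - 3 = -3 + 2*M)
L(0, -10)*(-5) = (-3 + 2*0)*(-5) = (-3 + 0)*(-5) = -3*(-5) = 15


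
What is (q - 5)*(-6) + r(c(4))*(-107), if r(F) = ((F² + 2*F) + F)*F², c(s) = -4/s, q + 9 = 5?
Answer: 268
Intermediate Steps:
q = -4 (q = -9 + 5 = -4)
r(F) = F²*(F² + 3*F) (r(F) = (F² + 3*F)*F² = F²*(F² + 3*F))
(q - 5)*(-6) + r(c(4))*(-107) = (-4 - 5)*(-6) + ((-4/4)³*(3 - 4/4))*(-107) = -9*(-6) + ((-4*¼)³*(3 - 4*¼))*(-107) = 54 + ((-1)³*(3 - 1))*(-107) = 54 - 1*2*(-107) = 54 - 2*(-107) = 54 + 214 = 268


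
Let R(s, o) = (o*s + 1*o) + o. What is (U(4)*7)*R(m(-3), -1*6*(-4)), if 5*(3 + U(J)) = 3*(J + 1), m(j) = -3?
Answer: 0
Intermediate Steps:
R(s, o) = 2*o + o*s (R(s, o) = (o*s + o) + o = (o + o*s) + o = 2*o + o*s)
U(J) = -12/5 + 3*J/5 (U(J) = -3 + (3*(J + 1))/5 = -3 + (3*(1 + J))/5 = -3 + (3 + 3*J)/5 = -3 + (⅗ + 3*J/5) = -12/5 + 3*J/5)
(U(4)*7)*R(m(-3), -1*6*(-4)) = ((-12/5 + (⅗)*4)*7)*((-1*6*(-4))*(2 - 3)) = ((-12/5 + 12/5)*7)*(-6*(-4)*(-1)) = (0*7)*(24*(-1)) = 0*(-24) = 0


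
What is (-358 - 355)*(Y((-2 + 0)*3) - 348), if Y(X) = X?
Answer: 252402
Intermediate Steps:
(-358 - 355)*(Y((-2 + 0)*3) - 348) = (-358 - 355)*((-2 + 0)*3 - 348) = -713*(-2*3 - 348) = -713*(-6 - 348) = -713*(-354) = 252402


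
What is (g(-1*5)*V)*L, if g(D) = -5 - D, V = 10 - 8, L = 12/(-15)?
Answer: 0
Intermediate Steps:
L = -⅘ (L = 12*(-1/15) = -⅘ ≈ -0.80000)
V = 2
(g(-1*5)*V)*L = ((-5 - (-1)*5)*2)*(-⅘) = ((-5 - 1*(-5))*2)*(-⅘) = ((-5 + 5)*2)*(-⅘) = (0*2)*(-⅘) = 0*(-⅘) = 0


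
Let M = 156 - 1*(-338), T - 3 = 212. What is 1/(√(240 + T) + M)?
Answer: 38/18737 - √455/243581 ≈ 0.0019405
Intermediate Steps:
T = 215 (T = 3 + 212 = 215)
M = 494 (M = 156 + 338 = 494)
1/(√(240 + T) + M) = 1/(√(240 + 215) + 494) = 1/(√455 + 494) = 1/(494 + √455)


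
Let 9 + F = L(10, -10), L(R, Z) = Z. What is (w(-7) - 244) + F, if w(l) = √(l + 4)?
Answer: -263 + I*√3 ≈ -263.0 + 1.732*I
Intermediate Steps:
w(l) = √(4 + l)
F = -19 (F = -9 - 10 = -19)
(w(-7) - 244) + F = (√(4 - 7) - 244) - 19 = (√(-3) - 244) - 19 = (I*√3 - 244) - 19 = (-244 + I*√3) - 19 = -263 + I*√3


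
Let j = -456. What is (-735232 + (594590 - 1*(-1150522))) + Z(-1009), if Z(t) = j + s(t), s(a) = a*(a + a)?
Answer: 3045586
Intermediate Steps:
s(a) = 2*a² (s(a) = a*(2*a) = 2*a²)
Z(t) = -456 + 2*t²
(-735232 + (594590 - 1*(-1150522))) + Z(-1009) = (-735232 + (594590 - 1*(-1150522))) + (-456 + 2*(-1009)²) = (-735232 + (594590 + 1150522)) + (-456 + 2*1018081) = (-735232 + 1745112) + (-456 + 2036162) = 1009880 + 2035706 = 3045586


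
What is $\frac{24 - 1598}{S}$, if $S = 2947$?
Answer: $- \frac{1574}{2947} \approx -0.5341$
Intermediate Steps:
$\frac{24 - 1598}{S} = \frac{24 - 1598}{2947} = \left(24 - 1598\right) \frac{1}{2947} = \left(-1574\right) \frac{1}{2947} = - \frac{1574}{2947}$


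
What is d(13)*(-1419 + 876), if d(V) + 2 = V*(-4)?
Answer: 29322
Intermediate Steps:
d(V) = -2 - 4*V (d(V) = -2 + V*(-4) = -2 - 4*V)
d(13)*(-1419 + 876) = (-2 - 4*13)*(-1419 + 876) = (-2 - 52)*(-543) = -54*(-543) = 29322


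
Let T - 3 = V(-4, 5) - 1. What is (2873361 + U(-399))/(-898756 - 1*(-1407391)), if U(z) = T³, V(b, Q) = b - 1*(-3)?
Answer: 2873362/508635 ≈ 5.6492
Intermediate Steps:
V(b, Q) = 3 + b (V(b, Q) = b + 3 = 3 + b)
T = 1 (T = 3 + ((3 - 4) - 1) = 3 + (-1 - 1) = 3 - 2 = 1)
U(z) = 1 (U(z) = 1³ = 1)
(2873361 + U(-399))/(-898756 - 1*(-1407391)) = (2873361 + 1)/(-898756 - 1*(-1407391)) = 2873362/(-898756 + 1407391) = 2873362/508635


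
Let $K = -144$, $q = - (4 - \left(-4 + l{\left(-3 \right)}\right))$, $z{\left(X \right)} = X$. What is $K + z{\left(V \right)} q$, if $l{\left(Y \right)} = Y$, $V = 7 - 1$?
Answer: $-210$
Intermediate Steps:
$V = 6$
$q = -11$ ($q = - (4 + \left(4 - -3\right)) = - (4 + \left(4 + 3\right)) = - (4 + 7) = \left(-1\right) 11 = -11$)
$K + z{\left(V \right)} q = -144 + 6 \left(-11\right) = -144 - 66 = -210$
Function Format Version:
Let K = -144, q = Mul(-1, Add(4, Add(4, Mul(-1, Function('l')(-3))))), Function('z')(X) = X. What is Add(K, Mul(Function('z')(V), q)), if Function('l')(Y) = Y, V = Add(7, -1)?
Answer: -210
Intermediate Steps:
V = 6
q = -11 (q = Mul(-1, Add(4, Add(4, Mul(-1, -3)))) = Mul(-1, Add(4, Add(4, 3))) = Mul(-1, Add(4, 7)) = Mul(-1, 11) = -11)
Add(K, Mul(Function('z')(V), q)) = Add(-144, Mul(6, -11)) = Add(-144, -66) = -210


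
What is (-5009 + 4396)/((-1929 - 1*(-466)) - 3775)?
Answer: 613/5238 ≈ 0.11703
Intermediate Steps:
(-5009 + 4396)/((-1929 - 1*(-466)) - 3775) = -613/((-1929 + 466) - 3775) = -613/(-1463 - 3775) = -613/(-5238) = -613*(-1/5238) = 613/5238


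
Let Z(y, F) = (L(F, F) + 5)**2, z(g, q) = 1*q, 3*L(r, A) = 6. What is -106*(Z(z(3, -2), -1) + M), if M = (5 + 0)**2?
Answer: -7844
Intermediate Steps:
L(r, A) = 2 (L(r, A) = (1/3)*6 = 2)
z(g, q) = q
Z(y, F) = 49 (Z(y, F) = (2 + 5)**2 = 7**2 = 49)
M = 25 (M = 5**2 = 25)
-106*(Z(z(3, -2), -1) + M) = -106*(49 + 25) = -106*74 = -7844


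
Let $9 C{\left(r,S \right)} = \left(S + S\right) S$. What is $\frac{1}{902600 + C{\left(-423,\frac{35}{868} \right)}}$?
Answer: $\frac{69192}{62452699225} \approx 1.1079 \cdot 10^{-6}$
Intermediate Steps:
$C{\left(r,S \right)} = \frac{2 S^{2}}{9}$ ($C{\left(r,S \right)} = \frac{\left(S + S\right) S}{9} = \frac{2 S S}{9} = \frac{2 S^{2}}{9}$)
$\frac{1}{902600 + C{\left(-423,\frac{35}{868} \right)}} = \frac{1}{902600 + \frac{2 \left(\frac{35}{868}\right)^{2}}{9}} = \frac{1}{902600 + \frac{2 \left(35 \cdot \frac{1}{868}\right)^{2}}{9}} = \frac{1}{902600 + \frac{2 \left(\frac{5}{124}\right)^{2}}{9}} = \frac{1}{902600 + \frac{2}{9} \cdot \frac{25}{15376}} = \frac{1}{902600 + \frac{25}{69192}} = \frac{1}{\frac{62452699225}{69192}} = \frac{69192}{62452699225}$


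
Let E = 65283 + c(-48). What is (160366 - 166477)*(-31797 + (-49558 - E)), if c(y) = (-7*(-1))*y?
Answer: 894051522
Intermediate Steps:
c(y) = 7*y
E = 64947 (E = 65283 + 7*(-48) = 65283 - 336 = 64947)
(160366 - 166477)*(-31797 + (-49558 - E)) = (160366 - 166477)*(-31797 + (-49558 - 1*64947)) = -6111*(-31797 + (-49558 - 64947)) = -6111*(-31797 - 114505) = -6111*(-146302) = 894051522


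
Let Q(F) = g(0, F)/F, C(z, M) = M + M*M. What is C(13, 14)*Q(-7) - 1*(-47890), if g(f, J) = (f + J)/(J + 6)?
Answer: 47680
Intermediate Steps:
g(f, J) = (J + f)/(6 + J)
C(z, M) = M + M²
Q(F) = 1/(6 + F) (Q(F) = ((F + 0)/(6 + F))/F = (F/(6 + F))/F = 1/(6 + F))
C(13, 14)*Q(-7) - 1*(-47890) = (14*(1 + 14))/(6 - 7) - 1*(-47890) = (14*15)/(-1) + 47890 = 210*(-1) + 47890 = -210 + 47890 = 47680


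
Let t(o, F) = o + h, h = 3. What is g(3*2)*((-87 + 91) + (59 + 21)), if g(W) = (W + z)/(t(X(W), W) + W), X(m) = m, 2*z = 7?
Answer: 266/5 ≈ 53.200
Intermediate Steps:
z = 7/2 (z = (1/2)*7 = 7/2 ≈ 3.5000)
t(o, F) = 3 + o (t(o, F) = o + 3 = 3 + o)
g(W) = (7/2 + W)/(3 + 2*W) (g(W) = (W + 7/2)/((3 + W) + W) = (7/2 + W)/(3 + 2*W))
g(3*2)*((-87 + 91) + (59 + 21)) = ((7 + 2*(3*2))/(2*(3 + 2*(3*2))))*((-87 + 91) + (59 + 21)) = ((7 + 2*6)/(2*(3 + 2*6)))*(4 + 80) = ((7 + 12)/(2*(3 + 12)))*84 = ((1/2)*19/15)*84 = ((1/2)*(1/15)*19)*84 = (19/30)*84 = 266/5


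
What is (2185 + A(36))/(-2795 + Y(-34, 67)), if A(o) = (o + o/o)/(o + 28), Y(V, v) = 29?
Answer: -139877/177024 ≈ -0.79016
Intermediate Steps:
A(o) = (1 + o)/(28 + o) (A(o) = (o + 1)/(28 + o) = (1 + o)/(28 + o))
(2185 + A(36))/(-2795 + Y(-34, 67)) = (2185 + (1 + 36)/(28 + 36))/(-2795 + 29) = (2185 + 37/64)/(-2766) = (2185 + (1/64)*37)*(-1/2766) = (2185 + 37/64)*(-1/2766) = (139877/64)*(-1/2766) = -139877/177024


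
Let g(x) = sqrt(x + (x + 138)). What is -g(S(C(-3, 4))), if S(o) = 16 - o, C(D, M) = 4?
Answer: -9*sqrt(2) ≈ -12.728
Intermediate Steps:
g(x) = sqrt(138 + 2*x) (g(x) = sqrt(x + (138 + x)) = sqrt(138 + 2*x))
-g(S(C(-3, 4))) = -sqrt(138 + 2*(16 - 1*4)) = -sqrt(138 + 2*(16 - 4)) = -sqrt(138 + 2*12) = -sqrt(138 + 24) = -sqrt(162) = -9*sqrt(2)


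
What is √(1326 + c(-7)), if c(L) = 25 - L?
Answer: √1358 ≈ 36.851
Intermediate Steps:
√(1326 + c(-7)) = √(1326 + (25 - 1*(-7))) = √(1326 + (25 + 7)) = √(1326 + 32) = √1358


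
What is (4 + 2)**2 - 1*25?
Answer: 11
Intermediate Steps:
(4 + 2)**2 - 1*25 = 6**2 - 25 = 36 - 25 = 11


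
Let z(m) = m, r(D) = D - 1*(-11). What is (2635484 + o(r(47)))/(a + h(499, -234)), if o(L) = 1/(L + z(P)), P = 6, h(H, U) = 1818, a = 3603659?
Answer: 168670977/230750528 ≈ 0.73097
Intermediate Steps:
r(D) = 11 + D (r(D) = D + 11 = 11 + D)
o(L) = 1/(6 + L) (o(L) = 1/(L + 6) = 1/(6 + L))
(2635484 + o(r(47)))/(a + h(499, -234)) = (2635484 + 1/(6 + (11 + 47)))/(3603659 + 1818) = (2635484 + 1/(6 + 58))/3605477 = (2635484 + 1/64)*(1/3605477) = (168670977/64)*(1/3605477) = 168670977/230750528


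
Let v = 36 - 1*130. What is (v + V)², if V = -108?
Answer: 40804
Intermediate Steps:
v = -94 (v = 36 - 130 = -94)
(v + V)² = (-94 - 108)² = (-202)² = 40804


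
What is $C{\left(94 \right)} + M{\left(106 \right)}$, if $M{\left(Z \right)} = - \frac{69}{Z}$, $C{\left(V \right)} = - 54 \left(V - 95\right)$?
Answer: $\frac{5655}{106} \approx 53.349$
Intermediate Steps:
$C{\left(V \right)} = 5130 - 54 V$ ($C{\left(V \right)} = - 54 \left(-95 + V\right) = 5130 - 54 V$)
$C{\left(94 \right)} + M{\left(106 \right)} = \left(5130 - 5076\right) - \frac{69}{106} = 54 - \frac{69}{106} = \frac{5655}{106}$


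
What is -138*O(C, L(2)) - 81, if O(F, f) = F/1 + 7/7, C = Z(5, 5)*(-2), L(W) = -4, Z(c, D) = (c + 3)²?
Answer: 17445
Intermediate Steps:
Z(c, D) = (3 + c)²
C = -128 (C = (3 + 5)²*(-2) = 8²*(-2) = 64*(-2) = -128)
O(F, f) = 1 + F (O(F, f) = F*1 + 7*(⅐) = F + 1 = 1 + F)
-138*O(C, L(2)) - 81 = -138*(1 - 128) - 81 = -138*(-127) - 81 = 17526 - 81 = 17445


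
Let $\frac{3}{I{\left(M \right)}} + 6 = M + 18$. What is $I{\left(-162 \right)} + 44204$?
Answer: $\frac{2210199}{50} \approx 44204.0$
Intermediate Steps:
$I{\left(M \right)} = \frac{3}{12 + M}$ ($I{\left(M \right)} = \frac{3}{-6 + \left(M + 18\right)} = \frac{3}{-6 + \left(18 + M\right)} = \frac{3}{12 + M}$)
$I{\left(-162 \right)} + 44204 = \frac{3}{12 - 162} + 44204 = \frac{3}{-150} + 44204 = 3 \left(- \frac{1}{150}\right) + 44204 = - \frac{1}{50} + 44204 = \frac{2210199}{50}$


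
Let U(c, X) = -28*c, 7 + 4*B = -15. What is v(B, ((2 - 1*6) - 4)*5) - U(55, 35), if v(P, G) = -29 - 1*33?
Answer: 1478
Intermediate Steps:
B = -11/2 (B = -7/4 + (¼)*(-15) = -7/4 - 15/4 = -11/2 ≈ -5.5000)
v(P, G) = -62 (v(P, G) = -29 - 33 = -62)
v(B, ((2 - 1*6) - 4)*5) - U(55, 35) = -62 - (-28)*55 = -62 - 1*(-1540) = -62 + 1540 = 1478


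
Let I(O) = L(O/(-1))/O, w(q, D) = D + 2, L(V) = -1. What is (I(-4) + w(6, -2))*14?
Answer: 7/2 ≈ 3.5000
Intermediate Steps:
w(q, D) = 2 + D
I(O) = -1/O
(I(-4) + w(6, -2))*14 = (-1/(-4) + (2 - 2))*14 = (-1*(-¼) + 0)*14 = (¼ + 0)*14 = (¼)*14 = 7/2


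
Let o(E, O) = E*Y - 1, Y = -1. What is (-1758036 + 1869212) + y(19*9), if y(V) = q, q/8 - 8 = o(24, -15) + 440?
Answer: 114560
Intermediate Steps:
o(E, O) = -1 - E (o(E, O) = E*(-1) - 1 = -E - 1 = -1 - E)
q = 3384 (q = 64 + 8*((-1 - 1*24) + 440) = 64 + 8*((-1 - 24) + 440) = 64 + 8*(-25 + 440) = 64 + 8*415 = 64 + 3320 = 3384)
y(V) = 3384
(-1758036 + 1869212) + y(19*9) = (-1758036 + 1869212) + 3384 = 111176 + 3384 = 114560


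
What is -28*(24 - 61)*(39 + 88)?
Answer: 131572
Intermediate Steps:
-28*(24 - 61)*(39 + 88) = -(-1036)*127 = -28*(-4699) = 131572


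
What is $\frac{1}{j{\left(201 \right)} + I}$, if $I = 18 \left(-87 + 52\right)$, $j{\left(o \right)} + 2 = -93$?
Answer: $- \frac{1}{725} \approx -0.0013793$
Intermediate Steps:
$j{\left(o \right)} = -95$ ($j{\left(o \right)} = -2 - 93 = -95$)
$I = -630$ ($I = 18 \left(-35\right) = -630$)
$\frac{1}{j{\left(201 \right)} + I} = \frac{1}{-95 - 630} = \frac{1}{-725} = - \frac{1}{725}$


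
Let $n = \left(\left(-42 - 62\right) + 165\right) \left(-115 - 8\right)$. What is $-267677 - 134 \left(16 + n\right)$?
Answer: $735581$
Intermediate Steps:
$n = -7503$ ($n = \left(\left(-42 - 62\right) + 165\right) \left(-123\right) = \left(-104 + 165\right) \left(-123\right) = 61 \left(-123\right) = -7503$)
$-267677 - 134 \left(16 + n\right) = -267677 - 134 \left(16 - 7503\right) = -267677 - 134 \left(-7487\right) = -267677 - -1003258 = -267677 + 1003258 = 735581$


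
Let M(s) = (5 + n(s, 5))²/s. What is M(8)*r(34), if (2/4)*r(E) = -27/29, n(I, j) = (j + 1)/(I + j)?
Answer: -136107/19604 ≈ -6.9428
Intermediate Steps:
n(I, j) = (1 + j)/(I + j)
r(E) = -54/29 (r(E) = 2*(-27/29) = -54/29)
M(s) = (5 + 6/(5 + s))²/s (M(s) = (5 + (1 + 5)/(s + 5))²/s = (5 + 6/(5 + s))²/s)
M(8)*r(34) = ((31 + 5*8)²/(8*(5 + 8)²))*(-54/29) = ((⅛)*(31 + 40)²/13²)*(-54/29) = ((⅛)*(1/169)*71²)*(-54/29) = ((⅛)*(1/169)*5041)*(-54/29) = (5041/1352)*(-54/29) = -136107/19604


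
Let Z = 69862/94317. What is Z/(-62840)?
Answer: -34931/2963440140 ≈ -1.1787e-5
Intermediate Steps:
Z = 69862/94317 (Z = 69862*(1/94317) = 69862/94317 ≈ 0.74072)
Z/(-62840) = (69862/94317)/(-62840) = (69862/94317)*(-1/62840) = -34931/2963440140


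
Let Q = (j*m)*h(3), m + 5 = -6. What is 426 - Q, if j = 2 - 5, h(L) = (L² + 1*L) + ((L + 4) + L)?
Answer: -300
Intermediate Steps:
m = -11 (m = -5 - 6 = -11)
h(L) = 4 + L² + 3*L (h(L) = (L² + L) + ((4 + L) + L) = (L + L²) + (4 + 2*L) = 4 + L² + 3*L)
j = -3
Q = 726 (Q = (-3*(-11))*(4 + 3² + 3*3) = 33*(4 + 9 + 9) = 33*22 = 726)
426 - Q = 426 - 1*726 = 426 - 726 = -300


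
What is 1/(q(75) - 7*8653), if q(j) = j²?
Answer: -1/54946 ≈ -1.8200e-5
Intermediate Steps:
1/(q(75) - 7*8653) = 1/(75² - 7*8653) = 1/(5625 - 60571) = 1/(-54946) = -1/54946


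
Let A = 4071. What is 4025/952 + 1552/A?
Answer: 2551897/553656 ≈ 4.6092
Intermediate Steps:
4025/952 + 1552/A = 4025/952 + 1552/4071 = 4025*(1/952) + 1552*(1/4071) = 575/136 + 1552/4071 = 2551897/553656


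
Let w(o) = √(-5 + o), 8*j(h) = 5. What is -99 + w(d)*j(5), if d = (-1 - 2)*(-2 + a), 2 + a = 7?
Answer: -99 + 5*I*√14/8 ≈ -99.0 + 2.3385*I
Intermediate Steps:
a = 5 (a = -2 + 7 = 5)
j(h) = 5/8 (j(h) = (⅛)*5 = 5/8)
d = -9 (d = (-1 - 2)*(-2 + 5) = -3*3 = -9)
-99 + w(d)*j(5) = -99 + √(-5 - 9)*(5/8) = -99 + √(-14)*(5/8) = -99 + (I*√14)*(5/8) = -99 + 5*I*√14/8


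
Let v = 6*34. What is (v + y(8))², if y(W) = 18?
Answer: 49284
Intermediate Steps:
v = 204
(v + y(8))² = (204 + 18)² = 222² = 49284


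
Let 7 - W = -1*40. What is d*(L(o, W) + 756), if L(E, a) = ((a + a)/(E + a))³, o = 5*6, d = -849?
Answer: -293728132668/456533 ≈ -6.4339e+5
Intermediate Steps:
o = 30
W = 47 (W = 7 - (-1)*40 = 7 - 1*(-40) = 7 + 40 = 47)
L(E, a) = 8*a³/(E + a)³ (L(E, a) = ((2*a)/(E + a))³ = (2*a/(E + a))³ = 8*a³/(E + a)³)
d*(L(o, W) + 756) = -849*(8*47³/(30 + 47)³ + 756) = -849*(8*103823/77³ + 756) = -849*(8*103823*(1/456533) + 756) = -849*(830584/456533 + 756) = -849*345969532/456533 = -293728132668/456533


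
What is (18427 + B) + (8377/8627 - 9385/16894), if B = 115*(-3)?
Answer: 2635413292759/145744538 ≈ 18082.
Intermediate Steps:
B = -345
(18427 + B) + (8377/8627 - 9385/16894) = (18427 - 345) + (8377/8627 - 9385/16894) = 18082 + (8377*(1/8627) - 9385*1/16894) = 18082 + (8377/8627 - 9385/16894) = 18082 + 60556643/145744538 = 2635413292759/145744538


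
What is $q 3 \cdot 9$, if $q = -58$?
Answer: $-1566$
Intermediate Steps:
$q 3 \cdot 9 = - 58 \cdot 3 \cdot 9 = \left(-58\right) 27 = -1566$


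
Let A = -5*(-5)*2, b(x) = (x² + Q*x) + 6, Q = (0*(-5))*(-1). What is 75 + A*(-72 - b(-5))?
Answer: -5075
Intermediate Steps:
Q = 0 (Q = 0*(-1) = 0)
b(x) = 6 + x² (b(x) = (x² + 0*x) + 6 = (x² + 0) + 6 = x² + 6 = 6 + x²)
A = 50 (A = 25*2 = 50)
75 + A*(-72 - b(-5)) = 75 + 50*(-72 - (6 + (-5)²)) = 75 + 50*(-72 - (6 + 25)) = 75 + 50*(-72 - 1*31) = 75 + 50*(-72 - 31) = 75 + 50*(-103) = 75 - 5150 = -5075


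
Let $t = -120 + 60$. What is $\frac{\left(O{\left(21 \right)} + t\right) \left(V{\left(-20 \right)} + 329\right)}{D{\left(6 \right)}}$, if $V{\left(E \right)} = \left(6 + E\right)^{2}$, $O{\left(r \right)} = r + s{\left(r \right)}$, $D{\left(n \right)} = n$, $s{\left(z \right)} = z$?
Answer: $-1575$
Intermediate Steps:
$t = -60$
$O{\left(r \right)} = 2 r$ ($O{\left(r \right)} = r + r = 2 r$)
$\frac{\left(O{\left(21 \right)} + t\right) \left(V{\left(-20 \right)} + 329\right)}{D{\left(6 \right)}} = \frac{\left(2 \cdot 21 - 60\right) \left(\left(6 - 20\right)^{2} + 329\right)}{6} = \left(42 - 60\right) \left(\left(-14\right)^{2} + 329\right) \frac{1}{6} = - 18 \left(196 + 329\right) \frac{1}{6} = \left(-18\right) 525 \cdot \frac{1}{6} = \left(-9450\right) \frac{1}{6} = -1575$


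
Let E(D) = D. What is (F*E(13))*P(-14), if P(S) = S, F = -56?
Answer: 10192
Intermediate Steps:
(F*E(13))*P(-14) = -56*13*(-14) = -728*(-14) = 10192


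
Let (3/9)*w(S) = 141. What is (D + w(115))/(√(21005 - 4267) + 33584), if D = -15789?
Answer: -86008624/187978053 + 2561*√16738/187978053 ≈ -0.45578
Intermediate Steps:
w(S) = 423 (w(S) = 3*141 = 423)
(D + w(115))/(√(21005 - 4267) + 33584) = (-15789 + 423)/(√(21005 - 4267) + 33584) = -15366/(√16738 + 33584) = -15366/(33584 + √16738)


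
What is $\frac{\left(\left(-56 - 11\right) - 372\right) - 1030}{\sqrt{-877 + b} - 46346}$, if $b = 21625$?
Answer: $\frac{34041137}{1073965484} + \frac{1469 \sqrt{5187}}{1073965484} \approx 0.031795$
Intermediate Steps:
$\frac{\left(\left(-56 - 11\right) - 372\right) - 1030}{\sqrt{-877 + b} - 46346} = \frac{\left(\left(-56 - 11\right) - 372\right) - 1030}{\sqrt{-877 + 21625} - 46346} = \frac{\left(\left(-56 - 11\right) - 372\right) - 1030}{\sqrt{20748} - 46346} = \frac{\left(-67 - 372\right) - 1030}{2 \sqrt{5187} - 46346} = \frac{-439 - 1030}{-46346 + 2 \sqrt{5187}} = - \frac{1469}{-46346 + 2 \sqrt{5187}}$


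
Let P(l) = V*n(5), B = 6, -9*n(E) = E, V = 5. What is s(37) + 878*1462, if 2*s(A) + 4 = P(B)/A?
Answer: 854900219/666 ≈ 1.2836e+6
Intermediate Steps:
n(E) = -E/9
P(l) = -25/9 (P(l) = 5*(-⅑*5) = 5*(-5/9) = -25/9)
s(A) = -2 - 25/(18*A) (s(A) = -2 + (-25/(9*A))/2 = -2 - 25/(18*A))
s(37) + 878*1462 = (-2 - 25/18/37) + 878*1462 = (-2 - 25/18*1/37) + 1283636 = (-2 - 25/666) + 1283636 = -1357/666 + 1283636 = 854900219/666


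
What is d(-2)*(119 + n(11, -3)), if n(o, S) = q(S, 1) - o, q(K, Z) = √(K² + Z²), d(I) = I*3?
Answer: -648 - 6*√10 ≈ -666.97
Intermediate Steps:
d(I) = 3*I
n(o, S) = √(1 + S²) - o (n(o, S) = √(S² + 1²) - o = √(S² + 1) - o = √(1 + S²) - o)
d(-2)*(119 + n(11, -3)) = (3*(-2))*(119 + (√(1 + (-3)²) - 1*11)) = -6*(119 + (√(1 + 9) - 11)) = -6*(119 + (√10 - 11)) = -6*(119 + (-11 + √10)) = -6*(108 + √10) = -648 - 6*√10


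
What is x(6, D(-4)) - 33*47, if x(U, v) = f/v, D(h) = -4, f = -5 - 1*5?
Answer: -3097/2 ≈ -1548.5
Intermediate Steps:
f = -10 (f = -5 - 5 = -10)
x(U, v) = -10/v
x(6, D(-4)) - 33*47 = -10/(-4) - 33*47 = -10*(-¼) - 1551 = 5/2 - 1551 = -3097/2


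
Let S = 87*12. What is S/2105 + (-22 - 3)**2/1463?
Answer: 2842997/3079615 ≈ 0.92317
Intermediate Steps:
S = 1044
S/2105 + (-22 - 3)**2/1463 = 1044/2105 + (-22 - 3)**2/1463 = 1044*(1/2105) + (-25)**2*(1/1463) = 1044/2105 + 625*(1/1463) = 1044/2105 + 625/1463 = 2842997/3079615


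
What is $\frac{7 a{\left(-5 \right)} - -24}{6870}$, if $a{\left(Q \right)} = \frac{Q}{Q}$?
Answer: $\frac{31}{6870} \approx 0.0045124$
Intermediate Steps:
$a{\left(Q \right)} = 1$
$\frac{7 a{\left(-5 \right)} - -24}{6870} = \frac{7 \cdot 1 - -24}{6870} = \left(7 + 24\right) \frac{1}{6870} = 31 \cdot \frac{1}{6870} = \frac{31}{6870}$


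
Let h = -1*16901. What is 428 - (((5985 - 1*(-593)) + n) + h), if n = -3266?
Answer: 14017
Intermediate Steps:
h = -16901
428 - (((5985 - 1*(-593)) + n) + h) = 428 - (((5985 - 1*(-593)) - 3266) - 16901) = 428 - (((5985 + 593) - 3266) - 16901) = 428 - ((6578 - 3266) - 16901) = 428 - (3312 - 16901) = 428 - 1*(-13589) = 428 + 13589 = 14017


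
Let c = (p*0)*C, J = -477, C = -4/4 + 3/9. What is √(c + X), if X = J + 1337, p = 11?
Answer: 2*√215 ≈ 29.326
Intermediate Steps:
C = -⅔ (C = -4*¼ + 3*(⅑) = -1 + ⅓ = -⅔ ≈ -0.66667)
X = 860 (X = -477 + 1337 = 860)
c = 0 (c = (11*0)*(-⅔) = 0*(-⅔) = 0)
√(c + X) = √(0 + 860) = √860 = 2*√215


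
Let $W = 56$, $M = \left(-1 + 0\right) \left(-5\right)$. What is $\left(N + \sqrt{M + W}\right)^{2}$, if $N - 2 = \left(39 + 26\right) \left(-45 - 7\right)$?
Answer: $\left(3378 - \sqrt{61}\right)^{2} \approx 1.1358 \cdot 10^{7}$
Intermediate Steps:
$M = 5$ ($M = \left(-1\right) \left(-5\right) = 5$)
$N = -3378$ ($N = 2 + \left(39 + 26\right) \left(-45 - 7\right) = 2 + 65 \left(-45 - 7\right) = 2 + 65 \left(-52\right) = 2 - 3380 = -3378$)
$\left(N + \sqrt{M + W}\right)^{2} = \left(-3378 + \sqrt{5 + 56}\right)^{2} = \left(-3378 + \sqrt{61}\right)^{2}$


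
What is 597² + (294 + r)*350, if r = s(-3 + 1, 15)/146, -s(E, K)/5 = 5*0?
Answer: 459309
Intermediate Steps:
s(E, K) = 0 (s(E, K) = -25*0 = -5*0 = 0)
r = 0 (r = 0/146 = 0*(1/146) = 0)
597² + (294 + r)*350 = 597² + (294 + 0)*350 = 356409 + 294*350 = 356409 + 102900 = 459309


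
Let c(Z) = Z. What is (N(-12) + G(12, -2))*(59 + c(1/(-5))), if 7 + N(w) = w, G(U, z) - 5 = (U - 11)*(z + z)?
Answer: -5292/5 ≈ -1058.4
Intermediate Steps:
G(U, z) = 5 + 2*z*(-11 + U) (G(U, z) = 5 + (U - 11)*(z + z) = 5 + (-11 + U)*(2*z) = 5 + 2*z*(-11 + U))
N(w) = -7 + w
(N(-12) + G(12, -2))*(59 + c(1/(-5))) = ((-7 - 12) + (5 - 22*(-2) + 2*12*(-2)))*(59 + 1/(-5)) = (-19 + (5 + 44 - 48))*(59 - ⅕) = (-19 + 1)*(294/5) = -18*294/5 = -5292/5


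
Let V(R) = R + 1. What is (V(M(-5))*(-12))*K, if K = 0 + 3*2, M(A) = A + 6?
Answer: -144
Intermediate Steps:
M(A) = 6 + A
K = 6 (K = 0 + 6 = 6)
V(R) = 1 + R
(V(M(-5))*(-12))*K = ((1 + (6 - 5))*(-12))*6 = ((1 + 1)*(-12))*6 = (2*(-12))*6 = -24*6 = -144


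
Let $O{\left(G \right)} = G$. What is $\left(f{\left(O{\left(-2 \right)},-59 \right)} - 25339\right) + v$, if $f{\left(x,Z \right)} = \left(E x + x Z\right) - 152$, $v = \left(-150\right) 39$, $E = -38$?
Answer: $-31147$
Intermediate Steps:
$v = -5850$
$f{\left(x,Z \right)} = -152 - 38 x + Z x$ ($f{\left(x,Z \right)} = \left(- 38 x + x Z\right) - 152 = \left(- 38 x + Z x\right) - 152 = -152 - 38 x + Z x$)
$\left(f{\left(O{\left(-2 \right)},-59 \right)} - 25339\right) + v = \left(\left(-152 - -76 - -118\right) - 25339\right) - 5850 = \left(\left(-152 + 76 + 118\right) - 25339\right) - 5850 = \left(42 - 25339\right) - 5850 = -25297 - 5850 = -31147$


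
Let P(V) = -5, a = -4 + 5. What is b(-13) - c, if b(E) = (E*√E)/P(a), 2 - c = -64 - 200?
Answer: -266 + 13*I*√13/5 ≈ -266.0 + 9.3744*I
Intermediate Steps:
a = 1
c = 266 (c = 2 - (-64 - 200) = 2 - 1*(-264) = 2 + 264 = 266)
b(E) = -E^(3/2)/5 (b(E) = (E*√E)/(-5) = E^(3/2)*(-⅕) = -E^(3/2)/5)
b(-13) - c = -(-13)*I*√13/5 - 1*266 = -(-13)*I*√13/5 - 266 = 13*I*√13/5 - 266 = -266 + 13*I*√13/5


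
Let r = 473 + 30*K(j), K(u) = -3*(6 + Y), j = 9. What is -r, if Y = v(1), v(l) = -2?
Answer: -113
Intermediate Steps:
Y = -2
K(u) = -12 (K(u) = -3*(6 - 2) = -3*4 = -12)
r = 113 (r = 473 + 30*(-12) = 473 - 360 = 113)
-r = -1*113 = -113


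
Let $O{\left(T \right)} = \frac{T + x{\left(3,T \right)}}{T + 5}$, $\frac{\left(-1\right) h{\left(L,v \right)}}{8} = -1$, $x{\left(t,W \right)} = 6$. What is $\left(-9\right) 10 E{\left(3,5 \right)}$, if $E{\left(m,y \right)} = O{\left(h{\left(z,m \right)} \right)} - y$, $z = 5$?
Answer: $\frac{4590}{13} \approx 353.08$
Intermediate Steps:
$h{\left(L,v \right)} = 8$ ($h{\left(L,v \right)} = \left(-8\right) \left(-1\right) = 8$)
$O{\left(T \right)} = \frac{6 + T}{5 + T}$ ($O{\left(T \right)} = \frac{T + 6}{T + 5} = \frac{6 + T}{5 + T}$)
$E{\left(m,y \right)} = \frac{14}{13} - y$ ($E{\left(m,y \right)} = \frac{6 + 8}{5 + 8} - y = \frac{1}{13} \cdot 14 - y = \frac{14}{13} - y$)
$\left(-9\right) 10 E{\left(3,5 \right)} = \left(-9\right) 10 \left(\frac{14}{13} - 5\right) = - 90 \left(\frac{14}{13} - 5\right) = \left(-90\right) \left(- \frac{51}{13}\right) = \frac{4590}{13}$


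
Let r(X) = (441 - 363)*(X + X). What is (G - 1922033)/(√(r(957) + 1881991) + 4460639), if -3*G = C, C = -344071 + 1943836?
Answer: -5476076704516/9948649128519 + 1227644*√2031283/9948649128519 ≈ -0.55026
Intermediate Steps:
r(X) = 156*X (r(X) = 78*(2*X) = 156*X)
C = 1599765
G = -533255 (G = -⅓*1599765 = -533255)
(G - 1922033)/(√(r(957) + 1881991) + 4460639) = (-533255 - 1922033)/(√(156*957 + 1881991) + 4460639) = -2455288/(√(149292 + 1881991) + 4460639) = -2455288/(√2031283 + 4460639) = -2455288/(4460639 + √2031283)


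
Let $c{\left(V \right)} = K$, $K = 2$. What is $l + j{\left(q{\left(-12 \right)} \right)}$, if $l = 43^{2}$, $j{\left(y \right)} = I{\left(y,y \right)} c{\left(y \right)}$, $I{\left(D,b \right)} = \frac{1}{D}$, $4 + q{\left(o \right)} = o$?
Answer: $\frac{14791}{8} \approx 1848.9$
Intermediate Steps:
$q{\left(o \right)} = -4 + o$
$c{\left(V \right)} = 2$
$j{\left(y \right)} = \frac{2}{y}$ ($j{\left(y \right)} = \frac{1}{y} 2 = \frac{2}{y}$)
$l = 1849$
$l + j{\left(q{\left(-12 \right)} \right)} = 1849 + \frac{2}{-4 - 12} = 1849 + \frac{2}{-16} = 1849 + 2 \left(- \frac{1}{16}\right) = 1849 - \frac{1}{8} = \frac{14791}{8}$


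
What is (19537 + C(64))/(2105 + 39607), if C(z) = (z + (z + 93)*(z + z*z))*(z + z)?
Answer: 83627089/41712 ≈ 2004.9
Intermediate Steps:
C(z) = 2*z*(z + (93 + z)*(z + z**2)) (C(z) = (z + (93 + z)*(z + z**2))*(2*z) = 2*z*(z + (93 + z)*(z + z**2)))
(19537 + C(64))/(2105 + 39607) = (19537 + 2*64**2*(94 + 64**2 + 94*64))/(2105 + 39607) = (19537 + 2*4096*(94 + 4096 + 6016))/41712 = (19537 + 2*4096*10206)*(1/41712) = (19537 + 83607552)*(1/41712) = 83627089*(1/41712) = 83627089/41712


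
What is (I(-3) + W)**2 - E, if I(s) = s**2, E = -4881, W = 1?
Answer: 4981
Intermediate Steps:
(I(-3) + W)**2 - E = ((-3)**2 + 1)**2 - 1*(-4881) = (9 + 1)**2 + 4881 = 10**2 + 4881 = 100 + 4881 = 4981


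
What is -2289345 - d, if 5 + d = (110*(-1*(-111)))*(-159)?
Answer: -347950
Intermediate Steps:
d = -1941395 (d = -5 + (110*(-1*(-111)))*(-159) = -5 + (110*111)*(-159) = -5 + 12210*(-159) = -5 - 1941390 = -1941395)
-2289345 - d = -2289345 - 1*(-1941395) = -2289345 + 1941395 = -347950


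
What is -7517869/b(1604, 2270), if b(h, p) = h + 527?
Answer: -7517869/2131 ≈ -3527.9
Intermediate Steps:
b(h, p) = 527 + h
-7517869/b(1604, 2270) = -7517869/(527 + 1604) = -7517869/2131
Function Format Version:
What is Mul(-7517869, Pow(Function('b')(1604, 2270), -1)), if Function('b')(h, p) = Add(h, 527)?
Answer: Rational(-7517869, 2131) ≈ -3527.9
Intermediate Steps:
Function('b')(h, p) = Add(527, h)
Mul(-7517869, Pow(Function('b')(1604, 2270), -1)) = Mul(-7517869, Pow(Add(527, 1604), -1)) = Mul(-7517869, Pow(2131, -1)) = Mul(-7517869, Rational(1, 2131)) = Rational(-7517869, 2131)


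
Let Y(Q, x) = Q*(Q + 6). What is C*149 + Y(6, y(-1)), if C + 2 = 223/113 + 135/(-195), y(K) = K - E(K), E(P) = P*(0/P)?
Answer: -51576/1469 ≈ -35.110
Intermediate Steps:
E(P) = 0 (E(P) = P*0 = 0)
y(K) = K (y(K) = K - 1*0 = K + 0 = K)
Y(Q, x) = Q*(6 + Q)
C = -1056/1469 (C = -2 + (223/113 + 135/(-195)) = -2 + (223*(1/113) + 135*(-1/195)) = -2 + (223/113 - 9/13) = -2 + 1882/1469 = -1056/1469 ≈ -0.71886)
C*149 + Y(6, y(-1)) = -1056/1469*149 + 6*(6 + 6) = -157344/1469 + 6*12 = -157344/1469 + 72 = -51576/1469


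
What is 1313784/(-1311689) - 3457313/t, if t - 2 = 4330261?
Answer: -10223949676849/5679958344207 ≈ -1.8000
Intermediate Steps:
t = 4330263 (t = 2 + 4330261 = 4330263)
1313784/(-1311689) - 3457313/t = 1313784/(-1311689) - 3457313/4330263 = 1313784*(-1/1311689) - 3457313*1/4330263 = -1313784/1311689 - 3457313/4330263 = -10223949676849/5679958344207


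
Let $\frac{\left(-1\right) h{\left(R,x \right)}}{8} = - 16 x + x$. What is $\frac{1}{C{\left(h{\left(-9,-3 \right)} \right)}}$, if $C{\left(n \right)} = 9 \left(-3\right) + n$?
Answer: $- \frac{1}{387} \approx -0.002584$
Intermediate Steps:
$h{\left(R,x \right)} = 120 x$ ($h{\left(R,x \right)} = - 8 \left(- 16 x + x\right) = - 8 \left(- 15 x\right) = 120 x$)
$C{\left(n \right)} = -27 + n$
$\frac{1}{C{\left(h{\left(-9,-3 \right)} \right)}} = \frac{1}{-27 + 120 \left(-3\right)} = \frac{1}{-27 - 360} = \frac{1}{-387} = - \frac{1}{387}$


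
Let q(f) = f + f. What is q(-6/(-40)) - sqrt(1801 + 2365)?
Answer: 3/10 - sqrt(4166) ≈ -64.245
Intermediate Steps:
q(f) = 2*f
q(-6/(-40)) - sqrt(1801 + 2365) = 2*(-6/(-40)) - sqrt(1801 + 2365) = 2*(-6*(-1/40)) - sqrt(4166) = 2*(3/20) - sqrt(4166) = 3/10 - sqrt(4166)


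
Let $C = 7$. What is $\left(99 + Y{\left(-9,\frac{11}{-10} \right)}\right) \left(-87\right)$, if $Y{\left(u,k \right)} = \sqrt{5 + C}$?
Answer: $-8613 - 174 \sqrt{3} \approx -8914.4$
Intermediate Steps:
$Y{\left(u,k \right)} = 2 \sqrt{3}$ ($Y{\left(u,k \right)} = \sqrt{5 + 7} = \sqrt{12} = 2 \sqrt{3}$)
$\left(99 + Y{\left(-9,\frac{11}{-10} \right)}\right) \left(-87\right) = \left(99 + 2 \sqrt{3}\right) \left(-87\right) = -8613 - 174 \sqrt{3}$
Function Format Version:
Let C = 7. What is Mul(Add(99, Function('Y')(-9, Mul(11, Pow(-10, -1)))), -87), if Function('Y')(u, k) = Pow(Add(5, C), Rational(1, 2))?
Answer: Add(-8613, Mul(-174, Pow(3, Rational(1, 2)))) ≈ -8914.4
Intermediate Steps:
Function('Y')(u, k) = Mul(2, Pow(3, Rational(1, 2))) (Function('Y')(u, k) = Pow(Add(5, 7), Rational(1, 2)) = Pow(12, Rational(1, 2)) = Mul(2, Pow(3, Rational(1, 2))))
Mul(Add(99, Function('Y')(-9, Mul(11, Pow(-10, -1)))), -87) = Mul(Add(99, Mul(2, Pow(3, Rational(1, 2)))), -87) = Add(-8613, Mul(-174, Pow(3, Rational(1, 2))))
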